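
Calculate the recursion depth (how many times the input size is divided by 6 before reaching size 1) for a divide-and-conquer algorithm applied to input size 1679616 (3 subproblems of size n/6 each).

For divide and conquer with division factor 6:

Problem sizes at each level:
Level 0: 1679616
Level 1: 279936
Level 2: 46656
Level 3: 7776
Level 4: 1296
Level 5: 216
Level 6: 36
Level 7: 6
Level 8: 1

The root is level 0 and the size-1 base case is level 8 (the tree spans levels 0 through 8, i.e. 9 levels counting the root), so the depth is the number of divisions: log_6(1679616) = 8

The recursion tree depth is log_6(1679616) = 8. At each level, the problem size is divided by 6, so it takes 8 divisions to reduce to a base case of size 1. The algorithm makes 3 recursive calls at each level.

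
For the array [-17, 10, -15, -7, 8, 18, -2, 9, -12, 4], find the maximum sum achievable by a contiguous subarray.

Using Kadane's algorithm on [-17, 10, -15, -7, 8, 18, -2, 9, -12, 4]:

Scanning through the array:
Position 1 (value 10): max_ending_here = 10, max_so_far = 10
Position 2 (value -15): max_ending_here = -5, max_so_far = 10
Position 3 (value -7): max_ending_here = -7, max_so_far = 10
Position 4 (value 8): max_ending_here = 8, max_so_far = 10
Position 5 (value 18): max_ending_here = 26, max_so_far = 26
Position 6 (value -2): max_ending_here = 24, max_so_far = 26
Position 7 (value 9): max_ending_here = 33, max_so_far = 33
Position 8 (value -12): max_ending_here = 21, max_so_far = 33
Position 9 (value 4): max_ending_here = 25, max_so_far = 33

Maximum subarray: [8, 18, -2, 9]
Maximum sum: 33

The maximum subarray is [8, 18, -2, 9] with sum 33. This subarray runs from index 4 to index 7.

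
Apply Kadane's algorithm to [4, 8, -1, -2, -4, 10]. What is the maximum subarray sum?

Using Kadane's algorithm on [4, 8, -1, -2, -4, 10]:

Scanning through the array:
Position 1 (value 8): max_ending_here = 12, max_so_far = 12
Position 2 (value -1): max_ending_here = 11, max_so_far = 12
Position 3 (value -2): max_ending_here = 9, max_so_far = 12
Position 4 (value -4): max_ending_here = 5, max_so_far = 12
Position 5 (value 10): max_ending_here = 15, max_so_far = 15

Maximum subarray: [4, 8, -1, -2, -4, 10]
Maximum sum: 15

The maximum subarray is [4, 8, -1, -2, -4, 10] with sum 15. This subarray runs from index 0 to index 5.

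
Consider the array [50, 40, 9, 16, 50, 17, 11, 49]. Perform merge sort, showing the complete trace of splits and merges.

Merge sort trace:

Split: [50, 40, 9, 16, 50, 17, 11, 49] -> [50, 40, 9, 16] and [50, 17, 11, 49]
  Split: [50, 40, 9, 16] -> [50, 40] and [9, 16]
    Split: [50, 40] -> [50] and [40]
    Merge: [50] + [40] -> [40, 50]
    Split: [9, 16] -> [9] and [16]
    Merge: [9] + [16] -> [9, 16]
  Merge: [40, 50] + [9, 16] -> [9, 16, 40, 50]
  Split: [50, 17, 11, 49] -> [50, 17] and [11, 49]
    Split: [50, 17] -> [50] and [17]
    Merge: [50] + [17] -> [17, 50]
    Split: [11, 49] -> [11] and [49]
    Merge: [11] + [49] -> [11, 49]
  Merge: [17, 50] + [11, 49] -> [11, 17, 49, 50]
Merge: [9, 16, 40, 50] + [11, 17, 49, 50] -> [9, 11, 16, 17, 40, 49, 50, 50]

Final sorted array: [9, 11, 16, 17, 40, 49, 50, 50]

The merge sort proceeds by recursively splitting the array and merging sorted halves.
After all merges, the sorted array is [9, 11, 16, 17, 40, 49, 50, 50].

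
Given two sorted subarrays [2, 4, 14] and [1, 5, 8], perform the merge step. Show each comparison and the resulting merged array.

Merging process:

Compare 2 vs 1: take 1 from right. Merged: [1]
Compare 2 vs 5: take 2 from left. Merged: [1, 2]
Compare 4 vs 5: take 4 from left. Merged: [1, 2, 4]
Compare 14 vs 5: take 5 from right. Merged: [1, 2, 4, 5]
Compare 14 vs 8: take 8 from right. Merged: [1, 2, 4, 5, 8]
Append remaining from left: [14]. Merged: [1, 2, 4, 5, 8, 14]

Final merged array: [1, 2, 4, 5, 8, 14]
Total comparisons: 5

The merged array is [1, 2, 4, 5, 8, 14], requiring 5 comparisons. The merge step runs in O(n) time where n is the total number of elements.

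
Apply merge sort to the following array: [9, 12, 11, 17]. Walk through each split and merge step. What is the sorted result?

Merge sort trace:

Split: [9, 12, 11, 17] -> [9, 12] and [11, 17]
  Split: [9, 12] -> [9] and [12]
  Merge: [9] + [12] -> [9, 12]
  Split: [11, 17] -> [11] and [17]
  Merge: [11] + [17] -> [11, 17]
Merge: [9, 12] + [11, 17] -> [9, 11, 12, 17]

Final sorted array: [9, 11, 12, 17]

The merge sort proceeds by recursively splitting the array and merging sorted halves.
After all merges, the sorted array is [9, 11, 12, 17].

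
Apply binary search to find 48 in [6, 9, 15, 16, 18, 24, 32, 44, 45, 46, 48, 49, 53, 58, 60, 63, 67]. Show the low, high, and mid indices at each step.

Binary search for 48 in [6, 9, 15, 16, 18, 24, 32, 44, 45, 46, 48, 49, 53, 58, 60, 63, 67]:

lo=0, hi=16, mid=8, arr[mid]=45 -> 45 < 48, search right half
lo=9, hi=16, mid=12, arr[mid]=53 -> 53 > 48, search left half
lo=9, hi=11, mid=10, arr[mid]=48 -> Found target at index 10!

Binary search finds 48 at index 10 after 3 comparisons. The search repeatedly halves the search space by comparing with the middle element.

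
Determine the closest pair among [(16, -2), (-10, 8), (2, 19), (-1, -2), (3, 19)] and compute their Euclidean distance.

Computing all pairwise distances among 5 points:

d((16, -2), (-10, 8)) = 27.8568
d((16, -2), (2, 19)) = 25.2389
d((16, -2), (-1, -2)) = 17.0
d((16, -2), (3, 19)) = 24.6982
d((-10, 8), (2, 19)) = 16.2788
d((-10, 8), (-1, -2)) = 13.4536
d((-10, 8), (3, 19)) = 17.0294
d((2, 19), (-1, -2)) = 21.2132
d((2, 19), (3, 19)) = 1.0 <-- minimum
d((-1, -2), (3, 19)) = 21.3776

Closest pair: (2, 19) and (3, 19) with distance 1.0

The closest pair is (2, 19) and (3, 19) with Euclidean distance 1.0. For 5 points, brute-force pairwise comparison is shown above. For large n, the divide-and-conquer algorithm (sort by x, recurse on halves, check the dividing strip) achieves O(n log n).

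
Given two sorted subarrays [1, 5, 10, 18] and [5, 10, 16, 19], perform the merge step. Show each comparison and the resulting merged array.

Merging process:

Compare 1 vs 5: take 1 from left. Merged: [1]
Compare 5 vs 5: take 5 from left. Merged: [1, 5]
Compare 10 vs 5: take 5 from right. Merged: [1, 5, 5]
Compare 10 vs 10: take 10 from left. Merged: [1, 5, 5, 10]
Compare 18 vs 10: take 10 from right. Merged: [1, 5, 5, 10, 10]
Compare 18 vs 16: take 16 from right. Merged: [1, 5, 5, 10, 10, 16]
Compare 18 vs 19: take 18 from left. Merged: [1, 5, 5, 10, 10, 16, 18]
Append remaining from right: [19]. Merged: [1, 5, 5, 10, 10, 16, 18, 19]

Final merged array: [1, 5, 5, 10, 10, 16, 18, 19]
Total comparisons: 7

The merged array is [1, 5, 5, 10, 10, 16, 18, 19], requiring 7 comparisons. The merge step runs in O(n) time where n is the total number of elements.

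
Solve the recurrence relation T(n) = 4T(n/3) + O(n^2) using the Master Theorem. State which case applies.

Master Theorem for T(n) = 4T(n/3) + O(n^2):

a = 4, b = 3, c = 2
log_b(a) = log_3(4) = 1.2619

Case 3: c = 2 > log_3(4) = 1.2619
T(n) = O(n^2) = O(n^2)

For T(n) = 4T(n/3) + O(n^2): log_3(4) = 1.2619. This is Case 3 of the Master Theorem (c > log_b(a), work dominated by root), giving O(n^2).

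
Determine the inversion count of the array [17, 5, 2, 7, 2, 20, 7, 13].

Finding inversions in [17, 5, 2, 7, 2, 20, 7, 13]:

(0, 1): arr[0]=17 > arr[1]=5
(0, 2): arr[0]=17 > arr[2]=2
(0, 3): arr[0]=17 > arr[3]=7
(0, 4): arr[0]=17 > arr[4]=2
(0, 6): arr[0]=17 > arr[6]=7
(0, 7): arr[0]=17 > arr[7]=13
(1, 2): arr[1]=5 > arr[2]=2
(1, 4): arr[1]=5 > arr[4]=2
(3, 4): arr[3]=7 > arr[4]=2
(5, 6): arr[5]=20 > arr[6]=7
(5, 7): arr[5]=20 > arr[7]=13

Total inversions: 11

The array has 11 inversion(s): (0,1), (0,2), (0,3), (0,4), (0,6), (0,7), (1,2), (1,4), (3,4), (5,6), (5,7). Each pair (i,j) satisfies i < j and arr[i] > arr[j].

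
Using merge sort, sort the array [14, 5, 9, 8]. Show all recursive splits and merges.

Merge sort trace:

Split: [14, 5, 9, 8] -> [14, 5] and [9, 8]
  Split: [14, 5] -> [14] and [5]
  Merge: [14] + [5] -> [5, 14]
  Split: [9, 8] -> [9] and [8]
  Merge: [9] + [8] -> [8, 9]
Merge: [5, 14] + [8, 9] -> [5, 8, 9, 14]

Final sorted array: [5, 8, 9, 14]

The merge sort proceeds by recursively splitting the array and merging sorted halves.
After all merges, the sorted array is [5, 8, 9, 14].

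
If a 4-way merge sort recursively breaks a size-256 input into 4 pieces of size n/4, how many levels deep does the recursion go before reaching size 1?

For divide and conquer with division factor 4:

Problem sizes at each level:
Level 0: 256
Level 1: 64
Level 2: 16
Level 3: 4
Level 4: 1

The root is level 0 and the size-1 base case is level 4 (the tree spans levels 0 through 4, i.e. 5 levels counting the root), so the depth is the number of divisions: log_4(256) = 4

The recursion tree depth is log_4(256) = 4. At each level, the problem size is divided by 4, so it takes 4 divisions to reduce to a base case of size 1. The algorithm makes 4 recursive calls at each level.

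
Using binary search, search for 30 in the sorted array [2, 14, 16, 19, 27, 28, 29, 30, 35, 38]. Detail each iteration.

Binary search for 30 in [2, 14, 16, 19, 27, 28, 29, 30, 35, 38]:

lo=0, hi=9, mid=4, arr[mid]=27 -> 27 < 30, search right half
lo=5, hi=9, mid=7, arr[mid]=30 -> Found target at index 7!

Binary search finds 30 at index 7 after 2 comparisons. The search repeatedly halves the search space by comparing with the middle element.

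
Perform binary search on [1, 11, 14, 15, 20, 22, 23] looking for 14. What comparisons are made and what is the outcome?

Binary search for 14 in [1, 11, 14, 15, 20, 22, 23]:

lo=0, hi=6, mid=3, arr[mid]=15 -> 15 > 14, search left half
lo=0, hi=2, mid=1, arr[mid]=11 -> 11 < 14, search right half
lo=2, hi=2, mid=2, arr[mid]=14 -> Found target at index 2!

Binary search finds 14 at index 2 after 3 comparisons. The search repeatedly halves the search space by comparing with the middle element.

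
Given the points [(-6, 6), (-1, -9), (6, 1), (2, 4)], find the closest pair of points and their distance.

Computing all pairwise distances among 4 points:

d((-6, 6), (-1, -9)) = 15.8114
d((-6, 6), (6, 1)) = 13.0
d((-6, 6), (2, 4)) = 8.2462
d((-1, -9), (6, 1)) = 12.2066
d((-1, -9), (2, 4)) = 13.3417
d((6, 1), (2, 4)) = 5.0 <-- minimum

Closest pair: (6, 1) and (2, 4) with distance 5.0

The closest pair is (6, 1) and (2, 4) with Euclidean distance 5.0. For 4 points, brute-force pairwise comparison is shown above. For large n, the divide-and-conquer algorithm (sort by x, recurse on halves, check the dividing strip) achieves O(n log n).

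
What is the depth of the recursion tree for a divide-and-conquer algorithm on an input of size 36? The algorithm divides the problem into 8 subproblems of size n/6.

For divide and conquer with division factor 6:

Problem sizes at each level:
Level 0: 36
Level 1: 6
Level 2: 1

The root is level 0 and the size-1 base case is level 2 (the tree spans levels 0 through 2, i.e. 3 levels counting the root), so the depth is the number of divisions: log_6(36) = 2

The recursion tree depth is log_6(36) = 2. At each level, the problem size is divided by 6, so it takes 2 divisions to reduce to a base case of size 1. The algorithm makes 8 recursive calls at each level.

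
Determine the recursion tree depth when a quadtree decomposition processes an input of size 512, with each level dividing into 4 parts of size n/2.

For divide and conquer with division factor 2:

Problem sizes at each level:
Level 0: 512
Level 1: 256
Level 2: 128
Level 3: 64
Level 4: 32
Level 5: 16
Level 6: 8
Level 7: 4
Level 8: 2
Level 9: 1

The root is level 0 and the size-1 base case is level 9 (the tree spans levels 0 through 9, i.e. 10 levels counting the root), so the depth is the number of divisions: log_2(512) = 9

The recursion tree depth is log_2(512) = 9. At each level, the problem size is divided by 2, so it takes 9 divisions to reduce to a base case of size 1. The algorithm makes 4 recursive calls at each level.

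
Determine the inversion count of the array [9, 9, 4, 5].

Finding inversions in [9, 9, 4, 5]:

(0, 2): arr[0]=9 > arr[2]=4
(0, 3): arr[0]=9 > arr[3]=5
(1, 2): arr[1]=9 > arr[2]=4
(1, 3): arr[1]=9 > arr[3]=5

Total inversions: 4

The array has 4 inversion(s): (0,2), (0,3), (1,2), (1,3). Each pair (i,j) satisfies i < j and arr[i] > arr[j].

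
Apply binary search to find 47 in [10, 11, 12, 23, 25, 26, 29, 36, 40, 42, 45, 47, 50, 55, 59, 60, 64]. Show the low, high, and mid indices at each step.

Binary search for 47 in [10, 11, 12, 23, 25, 26, 29, 36, 40, 42, 45, 47, 50, 55, 59, 60, 64]:

lo=0, hi=16, mid=8, arr[mid]=40 -> 40 < 47, search right half
lo=9, hi=16, mid=12, arr[mid]=50 -> 50 > 47, search left half
lo=9, hi=11, mid=10, arr[mid]=45 -> 45 < 47, search right half
lo=11, hi=11, mid=11, arr[mid]=47 -> Found target at index 11!

Binary search finds 47 at index 11 after 4 comparisons. The search repeatedly halves the search space by comparing with the middle element.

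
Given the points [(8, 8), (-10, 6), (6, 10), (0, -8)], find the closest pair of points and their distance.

Computing all pairwise distances among 4 points:

d((8, 8), (-10, 6)) = 18.1108
d((8, 8), (6, 10)) = 2.8284 <-- minimum
d((8, 8), (0, -8)) = 17.8885
d((-10, 6), (6, 10)) = 16.4924
d((-10, 6), (0, -8)) = 17.2047
d((6, 10), (0, -8)) = 18.9737

Closest pair: (8, 8) and (6, 10) with distance 2.8284

The closest pair is (8, 8) and (6, 10) with Euclidean distance 2.8284. For 4 points, brute-force pairwise comparison is shown above. For large n, the divide-and-conquer algorithm (sort by x, recurse on halves, check the dividing strip) achieves O(n log n).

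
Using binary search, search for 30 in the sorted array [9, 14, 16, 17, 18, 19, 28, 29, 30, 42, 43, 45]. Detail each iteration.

Binary search for 30 in [9, 14, 16, 17, 18, 19, 28, 29, 30, 42, 43, 45]:

lo=0, hi=11, mid=5, arr[mid]=19 -> 19 < 30, search right half
lo=6, hi=11, mid=8, arr[mid]=30 -> Found target at index 8!

Binary search finds 30 at index 8 after 2 comparisons. The search repeatedly halves the search space by comparing with the middle element.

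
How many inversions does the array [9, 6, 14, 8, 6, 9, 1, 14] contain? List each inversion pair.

Finding inversions in [9, 6, 14, 8, 6, 9, 1, 14]:

(0, 1): arr[0]=9 > arr[1]=6
(0, 3): arr[0]=9 > arr[3]=8
(0, 4): arr[0]=9 > arr[4]=6
(0, 6): arr[0]=9 > arr[6]=1
(1, 6): arr[1]=6 > arr[6]=1
(2, 3): arr[2]=14 > arr[3]=8
(2, 4): arr[2]=14 > arr[4]=6
(2, 5): arr[2]=14 > arr[5]=9
(2, 6): arr[2]=14 > arr[6]=1
(3, 4): arr[3]=8 > arr[4]=6
(3, 6): arr[3]=8 > arr[6]=1
(4, 6): arr[4]=6 > arr[6]=1
(5, 6): arr[5]=9 > arr[6]=1

Total inversions: 13

The array has 13 inversion(s): (0,1), (0,3), (0,4), (0,6), (1,6), (2,3), (2,4), (2,5), (2,6), (3,4), (3,6), (4,6), (5,6). Each pair (i,j) satisfies i < j and arr[i] > arr[j].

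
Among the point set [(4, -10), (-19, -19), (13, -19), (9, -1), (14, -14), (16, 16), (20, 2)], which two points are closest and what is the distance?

Computing all pairwise distances among 7 points:

d((4, -10), (-19, -19)) = 24.6982
d((4, -10), (13, -19)) = 12.7279
d((4, -10), (9, -1)) = 10.2956
d((4, -10), (14, -14)) = 10.7703
d((4, -10), (16, 16)) = 28.6356
d((4, -10), (20, 2)) = 20.0
d((-19, -19), (13, -19)) = 32.0
d((-19, -19), (9, -1)) = 33.2866
d((-19, -19), (14, -14)) = 33.3766
d((-19, -19), (16, 16)) = 49.4975
d((-19, -19), (20, 2)) = 44.2945
d((13, -19), (9, -1)) = 18.4391
d((13, -19), (14, -14)) = 5.099 <-- minimum
d((13, -19), (16, 16)) = 35.1283
d((13, -19), (20, 2)) = 22.1359
d((9, -1), (14, -14)) = 13.9284
d((9, -1), (16, 16)) = 18.3848
d((9, -1), (20, 2)) = 11.4018
d((14, -14), (16, 16)) = 30.0666
d((14, -14), (20, 2)) = 17.088
d((16, 16), (20, 2)) = 14.5602

Closest pair: (13, -19) and (14, -14) with distance 5.099

The closest pair is (13, -19) and (14, -14) with Euclidean distance 5.099. For 7 points, brute-force pairwise comparison is shown above. For large n, the divide-and-conquer algorithm (sort by x, recurse on halves, check the dividing strip) achieves O(n log n).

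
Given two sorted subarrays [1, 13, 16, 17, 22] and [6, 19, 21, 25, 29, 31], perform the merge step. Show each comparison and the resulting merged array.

Merging process:

Compare 1 vs 6: take 1 from left. Merged: [1]
Compare 13 vs 6: take 6 from right. Merged: [1, 6]
Compare 13 vs 19: take 13 from left. Merged: [1, 6, 13]
Compare 16 vs 19: take 16 from left. Merged: [1, 6, 13, 16]
Compare 17 vs 19: take 17 from left. Merged: [1, 6, 13, 16, 17]
Compare 22 vs 19: take 19 from right. Merged: [1, 6, 13, 16, 17, 19]
Compare 22 vs 21: take 21 from right. Merged: [1, 6, 13, 16, 17, 19, 21]
Compare 22 vs 25: take 22 from left. Merged: [1, 6, 13, 16, 17, 19, 21, 22]
Append remaining from right: [25, 29, 31]. Merged: [1, 6, 13, 16, 17, 19, 21, 22, 25, 29, 31]

Final merged array: [1, 6, 13, 16, 17, 19, 21, 22, 25, 29, 31]
Total comparisons: 8

The merged array is [1, 6, 13, 16, 17, 19, 21, 22, 25, 29, 31], requiring 8 comparisons. The merge step runs in O(n) time where n is the total number of elements.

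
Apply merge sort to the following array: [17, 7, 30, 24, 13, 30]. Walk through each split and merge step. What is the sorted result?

Merge sort trace:

Split: [17, 7, 30, 24, 13, 30] -> [17, 7, 30] and [24, 13, 30]
  Split: [17, 7, 30] -> [17] and [7, 30]
    Split: [7, 30] -> [7] and [30]
    Merge: [7] + [30] -> [7, 30]
  Merge: [17] + [7, 30] -> [7, 17, 30]
  Split: [24, 13, 30] -> [24] and [13, 30]
    Split: [13, 30] -> [13] and [30]
    Merge: [13] + [30] -> [13, 30]
  Merge: [24] + [13, 30] -> [13, 24, 30]
Merge: [7, 17, 30] + [13, 24, 30] -> [7, 13, 17, 24, 30, 30]

Final sorted array: [7, 13, 17, 24, 30, 30]

The merge sort proceeds by recursively splitting the array and merging sorted halves.
After all merges, the sorted array is [7, 13, 17, 24, 30, 30].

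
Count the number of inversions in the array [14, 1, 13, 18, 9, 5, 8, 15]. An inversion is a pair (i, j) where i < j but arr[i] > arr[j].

Finding inversions in [14, 1, 13, 18, 9, 5, 8, 15]:

(0, 1): arr[0]=14 > arr[1]=1
(0, 2): arr[0]=14 > arr[2]=13
(0, 4): arr[0]=14 > arr[4]=9
(0, 5): arr[0]=14 > arr[5]=5
(0, 6): arr[0]=14 > arr[6]=8
(2, 4): arr[2]=13 > arr[4]=9
(2, 5): arr[2]=13 > arr[5]=5
(2, 6): arr[2]=13 > arr[6]=8
(3, 4): arr[3]=18 > arr[4]=9
(3, 5): arr[3]=18 > arr[5]=5
(3, 6): arr[3]=18 > arr[6]=8
(3, 7): arr[3]=18 > arr[7]=15
(4, 5): arr[4]=9 > arr[5]=5
(4, 6): arr[4]=9 > arr[6]=8

Total inversions: 14

The array has 14 inversion(s): (0,1), (0,2), (0,4), (0,5), (0,6), (2,4), (2,5), (2,6), (3,4), (3,5), (3,6), (3,7), (4,5), (4,6). Each pair (i,j) satisfies i < j and arr[i] > arr[j].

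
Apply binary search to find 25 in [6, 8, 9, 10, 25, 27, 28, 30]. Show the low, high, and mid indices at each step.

Binary search for 25 in [6, 8, 9, 10, 25, 27, 28, 30]:

lo=0, hi=7, mid=3, arr[mid]=10 -> 10 < 25, search right half
lo=4, hi=7, mid=5, arr[mid]=27 -> 27 > 25, search left half
lo=4, hi=4, mid=4, arr[mid]=25 -> Found target at index 4!

Binary search finds 25 at index 4 after 3 comparisons. The search repeatedly halves the search space by comparing with the middle element.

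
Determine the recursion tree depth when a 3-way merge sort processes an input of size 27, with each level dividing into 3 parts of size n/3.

For divide and conquer with division factor 3:

Problem sizes at each level:
Level 0: 27
Level 1: 9
Level 2: 3
Level 3: 1

The root is level 0 and the size-1 base case is level 3 (the tree spans levels 0 through 3, i.e. 4 levels counting the root), so the depth is the number of divisions: log_3(27) = 3

The recursion tree depth is log_3(27) = 3. At each level, the problem size is divided by 3, so it takes 3 divisions to reduce to a base case of size 1. The algorithm makes 3 recursive calls at each level.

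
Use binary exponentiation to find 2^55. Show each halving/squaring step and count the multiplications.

Computing 2^55 by squaring (build up from 2^1; each line after the first costs one multiplication):

2^1 = 2
2^2 = (2^1)^2 = 2^2 = 4
2^3 = 2 * 2^2 = 2 * 4 = 8
2^6 = (2^3)^2 = 8^2 = 64
2^12 = (2^6)^2 = 64^2 = 4096
2^13 = 2 * 2^12 = 2 * 4096 = 8192
2^26 = (2^13)^2 = 8192^2 = 67108864
2^27 = 2 * 2^26 = 2 * 67108864 = 134217728
2^54 = (2^27)^2 = 134217728^2 = 18014398509481984
2^55 = 2 * 2^54 = 2 * 18014398509481984 = 36028797018963968

Result: 36028797018963968
Multiplications needed: 9 (9 lines after 2^1)

2^55 = 36028797018963968. Using exponentiation by squaring, this requires 9 multiplications. The key idea: if the exponent is even, square the half-power; if odd, multiply by the base once.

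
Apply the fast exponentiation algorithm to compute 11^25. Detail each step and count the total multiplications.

Computing 11^25 by squaring (build up from 11^1; each line after the first costs one multiplication):

11^1 = 11
11^2 = (11^1)^2 = 11^2 = 121
11^3 = 11 * 11^2 = 11 * 121 = 1331
11^6 = (11^3)^2 = 1331^2 = 1771561
11^12 = (11^6)^2 = 1771561^2 = 3138428376721
11^24 = (11^12)^2 = 3138428376721^2 = 9849732675807611094711841
11^25 = 11 * 11^24 = 11 * 9849732675807611094711841 = 108347059433883722041830251

Result: 108347059433883722041830251
Multiplications needed: 6 (6 lines after 11^1)

11^25 = 108347059433883722041830251. Using exponentiation by squaring, this requires 6 multiplications. The key idea: if the exponent is even, square the half-power; if odd, multiply by the base once.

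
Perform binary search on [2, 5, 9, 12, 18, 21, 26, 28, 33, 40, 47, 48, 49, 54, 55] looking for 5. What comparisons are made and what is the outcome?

Binary search for 5 in [2, 5, 9, 12, 18, 21, 26, 28, 33, 40, 47, 48, 49, 54, 55]:

lo=0, hi=14, mid=7, arr[mid]=28 -> 28 > 5, search left half
lo=0, hi=6, mid=3, arr[mid]=12 -> 12 > 5, search left half
lo=0, hi=2, mid=1, arr[mid]=5 -> Found target at index 1!

Binary search finds 5 at index 1 after 3 comparisons. The search repeatedly halves the search space by comparing with the middle element.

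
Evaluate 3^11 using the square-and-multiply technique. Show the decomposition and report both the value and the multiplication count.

Computing 3^11 by squaring (build up from 3^1; each line after the first costs one multiplication):

3^1 = 3
3^2 = (3^1)^2 = 3^2 = 9
3^4 = (3^2)^2 = 9^2 = 81
3^5 = 3 * 3^4 = 3 * 81 = 243
3^10 = (3^5)^2 = 243^2 = 59049
3^11 = 3 * 3^10 = 3 * 59049 = 177147

Result: 177147
Multiplications needed: 5 (5 lines after 3^1)

3^11 = 177147. Using exponentiation by squaring, this requires 5 multiplications. The key idea: if the exponent is even, square the half-power; if odd, multiply by the base once.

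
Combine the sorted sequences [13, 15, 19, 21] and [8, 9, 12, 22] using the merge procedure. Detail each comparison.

Merging process:

Compare 13 vs 8: take 8 from right. Merged: [8]
Compare 13 vs 9: take 9 from right. Merged: [8, 9]
Compare 13 vs 12: take 12 from right. Merged: [8, 9, 12]
Compare 13 vs 22: take 13 from left. Merged: [8, 9, 12, 13]
Compare 15 vs 22: take 15 from left. Merged: [8, 9, 12, 13, 15]
Compare 19 vs 22: take 19 from left. Merged: [8, 9, 12, 13, 15, 19]
Compare 21 vs 22: take 21 from left. Merged: [8, 9, 12, 13, 15, 19, 21]
Append remaining from right: [22]. Merged: [8, 9, 12, 13, 15, 19, 21, 22]

Final merged array: [8, 9, 12, 13, 15, 19, 21, 22]
Total comparisons: 7

The merged array is [8, 9, 12, 13, 15, 19, 21, 22], requiring 7 comparisons. The merge step runs in O(n) time where n is the total number of elements.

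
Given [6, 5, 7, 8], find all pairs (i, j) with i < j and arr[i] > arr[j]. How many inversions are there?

Finding inversions in [6, 5, 7, 8]:

(0, 1): arr[0]=6 > arr[1]=5

Total inversions: 1

The array has 1 inversion(s): (0,1). Each pair (i,j) satisfies i < j and arr[i] > arr[j].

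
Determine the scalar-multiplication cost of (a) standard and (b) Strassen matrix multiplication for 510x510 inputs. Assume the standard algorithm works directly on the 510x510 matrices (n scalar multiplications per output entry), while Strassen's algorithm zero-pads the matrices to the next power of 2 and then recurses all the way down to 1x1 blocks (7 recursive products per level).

Matrix multiplication for 510x510 matrices:

Strassen's algorithm requires power-of-2 dimensions. Pad 510x510 to 512x512 (next power of 2).

Standard algorithm: 510^3 = 132651000 multiplications
Strassen's algorithm: 7^(log2(512)) = 7^9 = 40353607 multiplications
Savings: 132651000 - 40353607 = 92297393 multiplications

Standard: 132651000 multiplications (510^3). Strassen: 40353607 multiplications (7^9, after padding to 512x512). Strassen reduces 8 recursive multiplications to 7 at each level.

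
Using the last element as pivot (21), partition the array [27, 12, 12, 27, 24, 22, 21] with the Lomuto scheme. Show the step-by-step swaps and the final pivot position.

Lomuto partition with pivot = 21:

Initial array: [27, 12, 12, 27, 24, 22, 21]

arr[0]=27 > 21: no swap
arr[1]=12 <= 21: swap with position 0, array becomes [12, 27, 12, 27, 24, 22, 21]
arr[2]=12 <= 21: swap with position 1, array becomes [12, 12, 27, 27, 24, 22, 21]
arr[3]=27 > 21: no swap
arr[4]=24 > 21: no swap
arr[5]=22 > 21: no swap

Place pivot at position 2: [12, 12, 21, 27, 24, 22, 27]
Pivot position: 2

After partitioning with pivot 21, the array becomes [12, 12, 21, 27, 24, 22, 27]. The pivot is placed at index 2. All elements to the left of the pivot are <= 21, and all elements to the right are > 21.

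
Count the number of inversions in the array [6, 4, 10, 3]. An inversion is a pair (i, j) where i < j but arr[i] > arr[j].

Finding inversions in [6, 4, 10, 3]:

(0, 1): arr[0]=6 > arr[1]=4
(0, 3): arr[0]=6 > arr[3]=3
(1, 3): arr[1]=4 > arr[3]=3
(2, 3): arr[2]=10 > arr[3]=3

Total inversions: 4

The array has 4 inversion(s): (0,1), (0,3), (1,3), (2,3). Each pair (i,j) satisfies i < j and arr[i] > arr[j].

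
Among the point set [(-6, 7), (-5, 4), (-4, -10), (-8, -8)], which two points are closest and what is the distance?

Computing all pairwise distances among 4 points:

d((-6, 7), (-5, 4)) = 3.1623 <-- minimum
d((-6, 7), (-4, -10)) = 17.1172
d((-6, 7), (-8, -8)) = 15.1327
d((-5, 4), (-4, -10)) = 14.0357
d((-5, 4), (-8, -8)) = 12.3693
d((-4, -10), (-8, -8)) = 4.4721

Closest pair: (-6, 7) and (-5, 4) with distance 3.1623

The closest pair is (-6, 7) and (-5, 4) with Euclidean distance 3.1623. For 4 points, brute-force pairwise comparison is shown above. For large n, the divide-and-conquer algorithm (sort by x, recurse on halves, check the dividing strip) achieves O(n log n).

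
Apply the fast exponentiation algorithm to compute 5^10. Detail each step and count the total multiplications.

Computing 5^10 by squaring (build up from 5^1; each line after the first costs one multiplication):

5^1 = 5
5^2 = (5^1)^2 = 5^2 = 25
5^4 = (5^2)^2 = 25^2 = 625
5^5 = 5 * 5^4 = 5 * 625 = 3125
5^10 = (5^5)^2 = 3125^2 = 9765625

Result: 9765625
Multiplications needed: 4 (4 lines after 5^1)

5^10 = 9765625. Using exponentiation by squaring, this requires 4 multiplications. The key idea: if the exponent is even, square the half-power; if odd, multiply by the base once.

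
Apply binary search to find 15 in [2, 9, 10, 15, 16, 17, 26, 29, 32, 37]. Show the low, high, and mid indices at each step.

Binary search for 15 in [2, 9, 10, 15, 16, 17, 26, 29, 32, 37]:

lo=0, hi=9, mid=4, arr[mid]=16 -> 16 > 15, search left half
lo=0, hi=3, mid=1, arr[mid]=9 -> 9 < 15, search right half
lo=2, hi=3, mid=2, arr[mid]=10 -> 10 < 15, search right half
lo=3, hi=3, mid=3, arr[mid]=15 -> Found target at index 3!

Binary search finds 15 at index 3 after 4 comparisons. The search repeatedly halves the search space by comparing with the middle element.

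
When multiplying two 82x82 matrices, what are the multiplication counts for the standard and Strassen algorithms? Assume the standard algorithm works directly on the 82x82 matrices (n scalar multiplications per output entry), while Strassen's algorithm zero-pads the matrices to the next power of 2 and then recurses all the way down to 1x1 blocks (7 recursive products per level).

Matrix multiplication for 82x82 matrices:

Strassen's algorithm requires power-of-2 dimensions. Pad 82x82 to 128x128 (next power of 2).

Standard algorithm: 82^3 = 551368 multiplications
Strassen's algorithm: 7^(log2(128)) = 7^7 = 823543 multiplications
Difference: 551368 - 823543 = -272175 (Strassen uses MORE here due to padding overhead — for small or just-over-power-of-2 n, padding can outweigh the per-level savings)

Standard: 551368 multiplications (82^3). Strassen: 823543 multiplications (7^7, after padding to 128x128). Strassen reduces 8 recursive multiplications to 7 at each level.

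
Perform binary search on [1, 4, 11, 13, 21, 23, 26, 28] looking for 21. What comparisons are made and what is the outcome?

Binary search for 21 in [1, 4, 11, 13, 21, 23, 26, 28]:

lo=0, hi=7, mid=3, arr[mid]=13 -> 13 < 21, search right half
lo=4, hi=7, mid=5, arr[mid]=23 -> 23 > 21, search left half
lo=4, hi=4, mid=4, arr[mid]=21 -> Found target at index 4!

Binary search finds 21 at index 4 after 3 comparisons. The search repeatedly halves the search space by comparing with the middle element.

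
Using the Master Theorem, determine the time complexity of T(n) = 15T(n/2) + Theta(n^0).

Master Theorem for T(n) = 15T(n/2) + O(n^0):

a = 15, b = 2, c = 0
log_b(a) = log_2(15) = 3.9069

Case 1: c = 0 < log_2(15) = 3.9069
T(n) = O(n^(log_2 15))

For T(n) = 15T(n/2) + O(n^0): log_2(15) = 3.9069. This is Case 1 of the Master Theorem (c < log_b(a), work dominated by leaves), giving O(n^(log_2 15)).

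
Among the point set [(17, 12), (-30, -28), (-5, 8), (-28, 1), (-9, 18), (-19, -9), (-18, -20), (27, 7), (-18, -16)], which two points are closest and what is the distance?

Computing all pairwise distances among 9 points:

d((17, 12), (-30, -28)) = 61.7171
d((17, 12), (-5, 8)) = 22.3607
d((17, 12), (-28, 1)) = 46.3249
d((17, 12), (-9, 18)) = 26.6833
d((17, 12), (-19, -9)) = 41.6773
d((17, 12), (-18, -20)) = 47.4236
d((17, 12), (27, 7)) = 11.1803
d((17, 12), (-18, -16)) = 44.8219
d((-30, -28), (-5, 8)) = 43.8292
d((-30, -28), (-28, 1)) = 29.0689
d((-30, -28), (-9, 18)) = 50.5668
d((-30, -28), (-19, -9)) = 21.9545
d((-30, -28), (-18, -20)) = 14.4222
d((-30, -28), (27, 7)) = 66.888
d((-30, -28), (-18, -16)) = 16.9706
d((-5, 8), (-28, 1)) = 24.0416
d((-5, 8), (-9, 18)) = 10.7703
d((-5, 8), (-19, -9)) = 22.0227
d((-5, 8), (-18, -20)) = 30.8707
d((-5, 8), (27, 7)) = 32.0156
d((-5, 8), (-18, -16)) = 27.2947
d((-28, 1), (-9, 18)) = 25.4951
d((-28, 1), (-19, -9)) = 13.4536
d((-28, 1), (-18, -20)) = 23.2594
d((-28, 1), (27, 7)) = 55.3263
d((-28, 1), (-18, -16)) = 19.7231
d((-9, 18), (-19, -9)) = 28.7924
d((-9, 18), (-18, -20)) = 39.0512
d((-9, 18), (27, 7)) = 37.6431
d((-9, 18), (-18, -16)) = 35.171
d((-19, -9), (-18, -20)) = 11.0454
d((-19, -9), (27, 7)) = 48.7032
d((-19, -9), (-18, -16)) = 7.0711
d((-18, -20), (27, 7)) = 52.4786
d((-18, -20), (-18, -16)) = 4.0 <-- minimum
d((27, 7), (-18, -16)) = 50.5371

Closest pair: (-18, -20) and (-18, -16) with distance 4.0

The closest pair is (-18, -20) and (-18, -16) with Euclidean distance 4.0. For 9 points, brute-force pairwise comparison is shown above. For large n, the divide-and-conquer algorithm (sort by x, recurse on halves, check the dividing strip) achieves O(n log n).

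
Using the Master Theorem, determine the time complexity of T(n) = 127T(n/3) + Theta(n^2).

Master Theorem for T(n) = 127T(n/3) + O(n^2):

a = 127, b = 3, c = 2
log_b(a) = log_3(127) = 4.4094

Case 1: c = 2 < log_3(127) = 4.4094
T(n) = O(n^(log_3 127))

For T(n) = 127T(n/3) + O(n^2): log_3(127) = 4.4094. This is Case 1 of the Master Theorem (c < log_b(a), work dominated by leaves), giving O(n^(log_3 127)).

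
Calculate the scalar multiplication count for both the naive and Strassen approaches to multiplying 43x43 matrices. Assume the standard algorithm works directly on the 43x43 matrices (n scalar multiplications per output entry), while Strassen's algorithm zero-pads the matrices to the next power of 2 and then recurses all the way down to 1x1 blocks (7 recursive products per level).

Matrix multiplication for 43x43 matrices:

Strassen's algorithm requires power-of-2 dimensions. Pad 43x43 to 64x64 (next power of 2).

Standard algorithm: 43^3 = 79507 multiplications
Strassen's algorithm: 7^(log2(64)) = 7^6 = 117649 multiplications
Difference: 79507 - 117649 = -38142 (Strassen uses MORE here due to padding overhead — for small or just-over-power-of-2 n, padding can outweigh the per-level savings)

Standard: 79507 multiplications (43^3). Strassen: 117649 multiplications (7^6, after padding to 64x64). Strassen reduces 8 recursive multiplications to 7 at each level.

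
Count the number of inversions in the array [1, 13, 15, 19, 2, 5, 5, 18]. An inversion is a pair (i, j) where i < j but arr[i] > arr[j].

Finding inversions in [1, 13, 15, 19, 2, 5, 5, 18]:

(1, 4): arr[1]=13 > arr[4]=2
(1, 5): arr[1]=13 > arr[5]=5
(1, 6): arr[1]=13 > arr[6]=5
(2, 4): arr[2]=15 > arr[4]=2
(2, 5): arr[2]=15 > arr[5]=5
(2, 6): arr[2]=15 > arr[6]=5
(3, 4): arr[3]=19 > arr[4]=2
(3, 5): arr[3]=19 > arr[5]=5
(3, 6): arr[3]=19 > arr[6]=5
(3, 7): arr[3]=19 > arr[7]=18

Total inversions: 10

The array has 10 inversion(s): (1,4), (1,5), (1,6), (2,4), (2,5), (2,6), (3,4), (3,5), (3,6), (3,7). Each pair (i,j) satisfies i < j and arr[i] > arr[j].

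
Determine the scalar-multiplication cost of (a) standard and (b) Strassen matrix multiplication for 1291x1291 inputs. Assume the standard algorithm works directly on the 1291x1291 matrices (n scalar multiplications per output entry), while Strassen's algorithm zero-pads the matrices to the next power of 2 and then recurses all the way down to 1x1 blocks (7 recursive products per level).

Matrix multiplication for 1291x1291 matrices:

Strassen's algorithm requires power-of-2 dimensions. Pad 1291x1291 to 2048x2048 (next power of 2).

Standard algorithm: 1291^3 = 2151685171 multiplications
Strassen's algorithm: 7^(log2(2048)) = 7^11 = 1977326743 multiplications
Savings: 2151685171 - 1977326743 = 174358428 multiplications

Standard: 2151685171 multiplications (1291^3). Strassen: 1977326743 multiplications (7^11, after padding to 2048x2048). Strassen reduces 8 recursive multiplications to 7 at each level.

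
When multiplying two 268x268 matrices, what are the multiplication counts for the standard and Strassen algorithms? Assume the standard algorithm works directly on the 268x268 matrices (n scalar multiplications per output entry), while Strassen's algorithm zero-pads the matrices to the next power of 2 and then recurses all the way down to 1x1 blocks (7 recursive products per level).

Matrix multiplication for 268x268 matrices:

Strassen's algorithm requires power-of-2 dimensions. Pad 268x268 to 512x512 (next power of 2).

Standard algorithm: 268^3 = 19248832 multiplications
Strassen's algorithm: 7^(log2(512)) = 7^9 = 40353607 multiplications
Difference: 19248832 - 40353607 = -21104775 (Strassen uses MORE here due to padding overhead — for small or just-over-power-of-2 n, padding can outweigh the per-level savings)

Standard: 19248832 multiplications (268^3). Strassen: 40353607 multiplications (7^9, after padding to 512x512). Strassen reduces 8 recursive multiplications to 7 at each level.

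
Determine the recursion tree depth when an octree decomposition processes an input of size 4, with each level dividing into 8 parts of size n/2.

For divide and conquer with division factor 2:

Problem sizes at each level:
Level 0: 4
Level 1: 2
Level 2: 1

The root is level 0 and the size-1 base case is level 2 (the tree spans levels 0 through 2, i.e. 3 levels counting the root), so the depth is the number of divisions: log_2(4) = 2

The recursion tree depth is log_2(4) = 2. At each level, the problem size is divided by 2, so it takes 2 divisions to reduce to a base case of size 1. The algorithm makes 8 recursive calls at each level.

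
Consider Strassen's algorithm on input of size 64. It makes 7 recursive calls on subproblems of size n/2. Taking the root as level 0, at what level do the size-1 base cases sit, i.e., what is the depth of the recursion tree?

For divide and conquer with division factor 2:

Problem sizes at each level:
Level 0: 64
Level 1: 32
Level 2: 16
Level 3: 8
Level 4: 4
Level 5: 2
Level 6: 1

The root is level 0 and the size-1 base case is level 6 (the tree spans levels 0 through 6, i.e. 7 levels counting the root), so the depth is the number of divisions: log_2(64) = 6

The recursion tree depth is log_2(64) = 6. At each level, the problem size is divided by 2, so it takes 6 divisions to reduce to a base case of size 1. The algorithm makes 7 recursive calls at each level.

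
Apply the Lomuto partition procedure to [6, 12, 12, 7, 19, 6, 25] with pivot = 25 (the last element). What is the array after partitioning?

Lomuto partition with pivot = 25:

Initial array: [6, 12, 12, 7, 19, 6, 25]

arr[0]=6 <= 25: swap with position 0, array becomes [6, 12, 12, 7, 19, 6, 25]
arr[1]=12 <= 25: swap with position 1, array becomes [6, 12, 12, 7, 19, 6, 25]
arr[2]=12 <= 25: swap with position 2, array becomes [6, 12, 12, 7, 19, 6, 25]
arr[3]=7 <= 25: swap with position 3, array becomes [6, 12, 12, 7, 19, 6, 25]
arr[4]=19 <= 25: swap with position 4, array becomes [6, 12, 12, 7, 19, 6, 25]
arr[5]=6 <= 25: swap with position 5, array becomes [6, 12, 12, 7, 19, 6, 25]

Place pivot at position 6: [6, 12, 12, 7, 19, 6, 25]
Pivot position: 6

After partitioning with pivot 25, the array becomes [6, 12, 12, 7, 19, 6, 25]. The pivot is placed at index 6. All elements to the left of the pivot are <= 25, and all elements to the right are > 25.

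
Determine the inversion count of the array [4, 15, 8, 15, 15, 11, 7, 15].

Finding inversions in [4, 15, 8, 15, 15, 11, 7, 15]:

(1, 2): arr[1]=15 > arr[2]=8
(1, 5): arr[1]=15 > arr[5]=11
(1, 6): arr[1]=15 > arr[6]=7
(2, 6): arr[2]=8 > arr[6]=7
(3, 5): arr[3]=15 > arr[5]=11
(3, 6): arr[3]=15 > arr[6]=7
(4, 5): arr[4]=15 > arr[5]=11
(4, 6): arr[4]=15 > arr[6]=7
(5, 6): arr[5]=11 > arr[6]=7

Total inversions: 9

The array has 9 inversion(s): (1,2), (1,5), (1,6), (2,6), (3,5), (3,6), (4,5), (4,6), (5,6). Each pair (i,j) satisfies i < j and arr[i] > arr[j].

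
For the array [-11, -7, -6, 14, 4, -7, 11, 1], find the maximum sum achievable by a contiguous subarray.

Using Kadane's algorithm on [-11, -7, -6, 14, 4, -7, 11, 1]:

Scanning through the array:
Position 1 (value -7): max_ending_here = -7, max_so_far = -7
Position 2 (value -6): max_ending_here = -6, max_so_far = -6
Position 3 (value 14): max_ending_here = 14, max_so_far = 14
Position 4 (value 4): max_ending_here = 18, max_so_far = 18
Position 5 (value -7): max_ending_here = 11, max_so_far = 18
Position 6 (value 11): max_ending_here = 22, max_so_far = 22
Position 7 (value 1): max_ending_here = 23, max_so_far = 23

Maximum subarray: [14, 4, -7, 11, 1]
Maximum sum: 23

The maximum subarray is [14, 4, -7, 11, 1] with sum 23. This subarray runs from index 3 to index 7.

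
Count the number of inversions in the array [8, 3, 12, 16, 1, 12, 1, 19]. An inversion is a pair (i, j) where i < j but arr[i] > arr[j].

Finding inversions in [8, 3, 12, 16, 1, 12, 1, 19]:

(0, 1): arr[0]=8 > arr[1]=3
(0, 4): arr[0]=8 > arr[4]=1
(0, 6): arr[0]=8 > arr[6]=1
(1, 4): arr[1]=3 > arr[4]=1
(1, 6): arr[1]=3 > arr[6]=1
(2, 4): arr[2]=12 > arr[4]=1
(2, 6): arr[2]=12 > arr[6]=1
(3, 4): arr[3]=16 > arr[4]=1
(3, 5): arr[3]=16 > arr[5]=12
(3, 6): arr[3]=16 > arr[6]=1
(5, 6): arr[5]=12 > arr[6]=1

Total inversions: 11

The array has 11 inversion(s): (0,1), (0,4), (0,6), (1,4), (1,6), (2,4), (2,6), (3,4), (3,5), (3,6), (5,6). Each pair (i,j) satisfies i < j and arr[i] > arr[j].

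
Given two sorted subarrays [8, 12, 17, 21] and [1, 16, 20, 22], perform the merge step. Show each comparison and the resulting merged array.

Merging process:

Compare 8 vs 1: take 1 from right. Merged: [1]
Compare 8 vs 16: take 8 from left. Merged: [1, 8]
Compare 12 vs 16: take 12 from left. Merged: [1, 8, 12]
Compare 17 vs 16: take 16 from right. Merged: [1, 8, 12, 16]
Compare 17 vs 20: take 17 from left. Merged: [1, 8, 12, 16, 17]
Compare 21 vs 20: take 20 from right. Merged: [1, 8, 12, 16, 17, 20]
Compare 21 vs 22: take 21 from left. Merged: [1, 8, 12, 16, 17, 20, 21]
Append remaining from right: [22]. Merged: [1, 8, 12, 16, 17, 20, 21, 22]

Final merged array: [1, 8, 12, 16, 17, 20, 21, 22]
Total comparisons: 7

The merged array is [1, 8, 12, 16, 17, 20, 21, 22], requiring 7 comparisons. The merge step runs in O(n) time where n is the total number of elements.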